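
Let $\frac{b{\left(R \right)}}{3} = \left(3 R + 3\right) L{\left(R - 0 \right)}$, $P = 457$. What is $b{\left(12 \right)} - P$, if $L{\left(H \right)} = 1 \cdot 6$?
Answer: $245$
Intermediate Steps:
$L{\left(H \right)} = 6$
$b{\left(R \right)} = 54 + 54 R$ ($b{\left(R \right)} = 3 \left(3 R + 3\right) 6 = 3 \left(3 + 3 R\right) 6 = 3 \left(18 + 18 R\right) = 54 + 54 R$)
$b{\left(12 \right)} - P = \left(54 + 54 \cdot 12\right) - 457 = \left(54 + 648\right) - 457 = 702 - 457 = 245$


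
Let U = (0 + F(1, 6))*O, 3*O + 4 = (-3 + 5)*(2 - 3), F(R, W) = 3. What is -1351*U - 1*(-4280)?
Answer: 12386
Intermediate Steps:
O = -2 (O = -4/3 + ((-3 + 5)*(2 - 3))/3 = -4/3 + (2*(-1))/3 = -4/3 + (⅓)*(-2) = -4/3 - ⅔ = -2)
U = -6 (U = (0 + 3)*(-2) = 3*(-2) = -6)
-1351*U - 1*(-4280) = -1351*(-6) - 1*(-4280) = 8106 + 4280 = 12386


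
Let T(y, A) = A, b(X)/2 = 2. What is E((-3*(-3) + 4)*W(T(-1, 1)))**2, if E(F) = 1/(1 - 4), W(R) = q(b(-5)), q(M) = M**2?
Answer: 1/9 ≈ 0.11111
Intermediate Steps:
b(X) = 4 (b(X) = 2*2 = 4)
W(R) = 16 (W(R) = 4**2 = 16)
E(F) = -1/3 (E(F) = 1/(-3) = -1/3)
E((-3*(-3) + 4)*W(T(-1, 1)))**2 = (-1/3)**2 = 1/9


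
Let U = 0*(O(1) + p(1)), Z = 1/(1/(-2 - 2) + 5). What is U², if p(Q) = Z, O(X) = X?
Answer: 0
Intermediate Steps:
Z = 4/19 (Z = 1/(1/(-4) + 5) = 1/(-¼ + 5) = 1/(19/4) = 4/19 ≈ 0.21053)
p(Q) = 4/19
U = 0 (U = 0*(1 + 4/19) = 0*(23/19) = 0)
U² = 0² = 0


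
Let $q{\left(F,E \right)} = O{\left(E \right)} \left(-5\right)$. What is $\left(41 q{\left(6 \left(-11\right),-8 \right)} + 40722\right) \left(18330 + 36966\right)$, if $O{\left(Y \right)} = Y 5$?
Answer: $2705190912$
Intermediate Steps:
$O{\left(Y \right)} = 5 Y$
$q{\left(F,E \right)} = - 25 E$ ($q{\left(F,E \right)} = 5 E \left(-5\right) = - 25 E$)
$\left(41 q{\left(6 \left(-11\right),-8 \right)} + 40722\right) \left(18330 + 36966\right) = \left(41 \left(\left(-25\right) \left(-8\right)\right) + 40722\right) \left(18330 + 36966\right) = \left(41 \cdot 200 + 40722\right) 55296 = \left(8200 + 40722\right) 55296 = 48922 \cdot 55296 = 2705190912$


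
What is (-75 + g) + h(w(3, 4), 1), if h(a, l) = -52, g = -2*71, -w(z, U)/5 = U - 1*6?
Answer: -269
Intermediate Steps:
w(z, U) = 30 - 5*U (w(z, U) = -5*(U - 1*6) = -5*(U - 6) = -5*(-6 + U) = 30 - 5*U)
g = -142
(-75 + g) + h(w(3, 4), 1) = (-75 - 142) - 52 = -217 - 52 = -269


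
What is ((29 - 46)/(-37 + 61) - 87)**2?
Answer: 4431025/576 ≈ 7692.8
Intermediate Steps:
((29 - 46)/(-37 + 61) - 87)**2 = (-17/24 - 87)**2 = (-2105/24)**2 = 4431025/576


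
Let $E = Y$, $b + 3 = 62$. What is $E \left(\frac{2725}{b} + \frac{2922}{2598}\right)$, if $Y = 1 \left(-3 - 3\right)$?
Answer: $- \frac{7251948}{25547} \approx -283.87$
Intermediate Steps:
$b = 59$ ($b = -3 + 62 = 59$)
$Y = -6$ ($Y = 1 \left(-6\right) = -6$)
$E = -6$
$E \left(\frac{2725}{b} + \frac{2922}{2598}\right) = - 6 \left(\frac{2725}{59} + \frac{2922}{2598}\right) = - 6 \left(2725 \cdot \frac{1}{59} + 2922 \cdot \frac{1}{2598}\right) = - 6 \left(\frac{2725}{59} + \frac{487}{433}\right) = \left(-6\right) \frac{1208658}{25547} = - \frac{7251948}{25547}$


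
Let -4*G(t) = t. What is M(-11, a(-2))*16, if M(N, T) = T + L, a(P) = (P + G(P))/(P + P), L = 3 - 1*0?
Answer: 54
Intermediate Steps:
L = 3 (L = 3 + 0 = 3)
G(t) = -t/4
a(P) = 3/8 (a(P) = (P - P/4)/(P + P) = (3*P/4)/((2*P)) = (3*P/4)*(1/(2*P)) = 3/8)
M(N, T) = 3 + T (M(N, T) = T + 3 = 3 + T)
M(-11, a(-2))*16 = (3 + 3/8)*16 = (27/8)*16 = 54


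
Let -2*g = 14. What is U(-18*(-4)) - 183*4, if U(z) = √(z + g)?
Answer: -732 + √65 ≈ -723.94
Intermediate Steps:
g = -7 (g = -½*14 = -7)
U(z) = √(-7 + z) (U(z) = √(z - 7) = √(-7 + z))
U(-18*(-4)) - 183*4 = √(-7 - 18*(-4)) - 183*4 = √(-7 + 72) - 732 = √65 - 732 = -732 + √65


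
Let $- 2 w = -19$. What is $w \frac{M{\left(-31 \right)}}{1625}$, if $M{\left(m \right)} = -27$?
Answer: $- \frac{513}{3250} \approx -0.15785$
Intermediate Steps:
$w = \frac{19}{2}$ ($w = \left(- \frac{1}{2}\right) \left(-19\right) = \frac{19}{2} \approx 9.5$)
$w \frac{M{\left(-31 \right)}}{1625} = \frac{19 \left(- \frac{27}{1625}\right)}{2} = \frac{19 \left(\left(-27\right) \frac{1}{1625}\right)}{2} = \frac{19}{2} \left(- \frac{27}{1625}\right) = - \frac{513}{3250}$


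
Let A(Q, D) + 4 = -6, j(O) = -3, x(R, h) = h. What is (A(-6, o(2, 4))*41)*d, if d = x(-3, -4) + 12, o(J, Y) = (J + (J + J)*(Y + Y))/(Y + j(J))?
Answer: -3280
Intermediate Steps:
o(J, Y) = (J + 4*J*Y)/(-3 + Y) (o(J, Y) = (J + (J + J)*(Y + Y))/(Y - 3) = (J + (2*J)*(2*Y))/(-3 + Y) = (J + 4*J*Y)/(-3 + Y))
d = 8 (d = -4 + 12 = 8)
A(Q, D) = -10 (A(Q, D) = -4 - 6 = -10)
(A(-6, o(2, 4))*41)*d = -10*41*8 = -410*8 = -3280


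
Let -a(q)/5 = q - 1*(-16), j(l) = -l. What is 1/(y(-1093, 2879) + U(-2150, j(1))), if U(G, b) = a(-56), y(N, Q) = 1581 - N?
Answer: 1/2874 ≈ 0.00034795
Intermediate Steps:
a(q) = -80 - 5*q (a(q) = -5*(q - 1*(-16)) = -5*(q + 16) = -5*(16 + q) = -80 - 5*q)
U(G, b) = 200 (U(G, b) = -80 - 5*(-56) = -80 + 280 = 200)
1/(y(-1093, 2879) + U(-2150, j(1))) = 1/((1581 - 1*(-1093)) + 200) = 1/((1581 + 1093) + 200) = 1/(2674 + 200) = 1/2874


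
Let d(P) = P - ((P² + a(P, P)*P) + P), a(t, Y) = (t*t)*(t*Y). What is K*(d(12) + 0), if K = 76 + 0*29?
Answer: -18922176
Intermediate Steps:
a(t, Y) = Y*t³ (a(t, Y) = t²*(Y*t) = Y*t³)
d(P) = -P² - P⁵ (d(P) = P - ((P² + (P*P³)*P) + P) = P - ((P² + P⁴*P) + P) = P - ((P² + P⁵) + P) = P - (P + P² + P⁵) = P + (-P - P² - P⁵) = -P² - P⁵)
K = 76 (K = 76 + 0 = 76)
K*(d(12) + 0) = 76*((-1*12² - 1*12⁵) + 0) = 76*((-1*144 - 1*248832) + 0) = 76*((-144 - 248832) + 0) = 76*(-248976 + 0) = 76*(-248976) = -18922176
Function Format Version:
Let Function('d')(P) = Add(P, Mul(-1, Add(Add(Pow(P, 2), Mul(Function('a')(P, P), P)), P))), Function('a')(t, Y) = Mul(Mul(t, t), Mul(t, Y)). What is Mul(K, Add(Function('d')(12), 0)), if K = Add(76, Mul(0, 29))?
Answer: -18922176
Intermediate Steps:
Function('a')(t, Y) = Mul(Y, Pow(t, 3)) (Function('a')(t, Y) = Mul(Pow(t, 2), Mul(Y, t)) = Mul(Y, Pow(t, 3)))
Function('d')(P) = Add(Mul(-1, Pow(P, 2)), Mul(-1, Pow(P, 5))) (Function('d')(P) = Add(P, Mul(-1, Add(Add(Pow(P, 2), Mul(Mul(P, Pow(P, 3)), P)), P))) = Add(P, Mul(-1, Add(Add(Pow(P, 2), Mul(Pow(P, 4), P)), P))) = Add(P, Mul(-1, Add(Add(Pow(P, 2), Pow(P, 5)), P))) = Add(P, Mul(-1, Add(P, Pow(P, 2), Pow(P, 5)))) = Add(P, Add(Mul(-1, P), Mul(-1, Pow(P, 2)), Mul(-1, Pow(P, 5)))) = Add(Mul(-1, Pow(P, 2)), Mul(-1, Pow(P, 5))))
K = 76 (K = Add(76, 0) = 76)
Mul(K, Add(Function('d')(12), 0)) = Mul(76, Add(Add(Mul(-1, Pow(12, 2)), Mul(-1, Pow(12, 5))), 0)) = Mul(76, Add(Add(Mul(-1, 144), Mul(-1, 248832)), 0)) = Mul(76, Add(Add(-144, -248832), 0)) = Mul(76, Add(-248976, 0)) = Mul(76, -248976) = -18922176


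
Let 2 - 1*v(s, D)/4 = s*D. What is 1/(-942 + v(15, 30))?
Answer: -1/2734 ≈ -0.00036576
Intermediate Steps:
v(s, D) = 8 - 4*D*s (v(s, D) = 8 - 4*s*D = 8 - 4*D*s)
1/(-942 + v(15, 30)) = 1/(-942 + (8 - 4*30*15)) = 1/(-942 + (8 - 1800)) = 1/(-942 - 1792) = 1/(-2734) = -1/2734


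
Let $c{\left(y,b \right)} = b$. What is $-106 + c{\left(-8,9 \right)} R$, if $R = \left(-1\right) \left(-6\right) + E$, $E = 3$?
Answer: $-25$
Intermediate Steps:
$R = 9$ ($R = \left(-1\right) \left(-6\right) + 3 = 6 + 3 = 9$)
$-106 + c{\left(-8,9 \right)} R = -106 + 9 \cdot 9 = -106 + 81 = -25$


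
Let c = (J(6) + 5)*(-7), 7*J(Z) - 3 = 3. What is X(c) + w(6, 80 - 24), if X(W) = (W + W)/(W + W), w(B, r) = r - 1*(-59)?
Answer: 116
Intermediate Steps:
J(Z) = 6/7 (J(Z) = 3/7 + (⅐)*3 = 3/7 + 3/7 = 6/7)
w(B, r) = 59 + r (w(B, r) = r + 59 = 59 + r)
c = -41 (c = (6/7 + 5)*(-7) = (41/7)*(-7) = -41)
X(W) = 1 (X(W) = (2*W)/((2*W)) = (2*W)*(1/(2*W)) = 1)
X(c) + w(6, 80 - 24) = 1 + (59 + (80 - 24)) = 1 + (59 + 56) = 1 + 115 = 116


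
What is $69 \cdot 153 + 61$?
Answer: $10618$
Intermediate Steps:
$69 \cdot 153 + 61 = 10557 + 61 = 10618$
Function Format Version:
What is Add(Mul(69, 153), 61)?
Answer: 10618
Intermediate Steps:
Add(Mul(69, 153), 61) = Add(10557, 61) = 10618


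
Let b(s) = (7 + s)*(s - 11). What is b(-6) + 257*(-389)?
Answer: -99990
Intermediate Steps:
b(s) = (-11 + s)*(7 + s) (b(s) = (7 + s)*(-11 + s) = (-11 + s)*(7 + s))
b(-6) + 257*(-389) = (-77 + (-6)² - 4*(-6)) + 257*(-389) = (-77 + 36 + 24) - 99973 = -17 - 99973 = -99990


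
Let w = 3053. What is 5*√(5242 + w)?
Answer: 5*√8295 ≈ 455.38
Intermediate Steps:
5*√(5242 + w) = 5*√(5242 + 3053) = 5*√8295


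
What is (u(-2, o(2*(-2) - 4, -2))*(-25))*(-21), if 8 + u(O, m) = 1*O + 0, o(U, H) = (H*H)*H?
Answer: -5250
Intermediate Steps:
o(U, H) = H³ (o(U, H) = H²*H = H³)
u(O, m) = -8 + O (u(O, m) = -8 + (1*O + 0) = -8 + (O + 0) = -8 + O)
(u(-2, o(2*(-2) - 4, -2))*(-25))*(-21) = ((-8 - 2)*(-25))*(-21) = -10*(-25)*(-21) = 250*(-21) = -5250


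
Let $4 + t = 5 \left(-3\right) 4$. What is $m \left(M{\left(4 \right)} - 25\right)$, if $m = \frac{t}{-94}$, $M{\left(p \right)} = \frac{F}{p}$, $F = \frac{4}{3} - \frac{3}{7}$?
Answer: $- \frac{16648}{987} \approx -16.867$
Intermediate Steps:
$F = \frac{19}{21}$ ($F = 4 \cdot \frac{1}{3} - \frac{3}{7} = \frac{4}{3} - \frac{3}{7} = \frac{19}{21} \approx 0.90476$)
$t = -64$ ($t = -4 + 5 \left(-3\right) 4 = -4 - 60 = -64$)
$M{\left(p \right)} = \frac{19}{21 p}$
$m = \frac{32}{47}$ ($m = - \frac{64}{-94} = \left(-64\right) \left(- \frac{1}{94}\right) = \frac{32}{47} \approx 0.68085$)
$m \left(M{\left(4 \right)} - 25\right) = \frac{32 \left(\frac{19}{21 \cdot 4} - 25\right)}{47} = \frac{32 \left(\frac{19}{21} \cdot \frac{1}{4} - 25\right)}{47} = \frac{32 \left(\frac{19}{84} - 25\right)}{47} = \frac{32}{47} \left(- \frac{2081}{84}\right) = - \frac{16648}{987}$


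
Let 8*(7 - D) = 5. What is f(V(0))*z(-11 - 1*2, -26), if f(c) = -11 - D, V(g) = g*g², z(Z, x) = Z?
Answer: 1807/8 ≈ 225.88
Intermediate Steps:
D = 51/8 (D = 7 - ⅛*5 = 7 - 5/8 = 51/8 ≈ 6.3750)
V(g) = g³
f(c) = -139/8 (f(c) = -11 - 1*51/8 = -11 - 51/8 = -139/8)
f(V(0))*z(-11 - 1*2, -26) = -139*(-11 - 1*2)/8 = -139*(-11 - 2)/8 = -139/8*(-13) = 1807/8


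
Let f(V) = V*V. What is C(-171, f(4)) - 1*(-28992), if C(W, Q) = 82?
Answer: 29074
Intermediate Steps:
f(V) = V**2
C(-171, f(4)) - 1*(-28992) = 82 - 1*(-28992) = 82 + 28992 = 29074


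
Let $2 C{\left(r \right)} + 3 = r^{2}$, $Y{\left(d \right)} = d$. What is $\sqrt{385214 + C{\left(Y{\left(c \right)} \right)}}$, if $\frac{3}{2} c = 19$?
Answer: $\frac{\sqrt{13870538}}{6} \approx 620.72$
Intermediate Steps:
$c = \frac{38}{3}$ ($c = \frac{2}{3} \cdot 19 = \frac{38}{3} \approx 12.667$)
$C{\left(r \right)} = - \frac{3}{2} + \frac{r^{2}}{2}$
$\sqrt{385214 + C{\left(Y{\left(c \right)} \right)}} = \sqrt{385214 - \left(\frac{3}{2} - \frac{\left(\frac{38}{3}\right)^{2}}{2}\right)} = \sqrt{385214 + \left(- \frac{3}{2} + \frac{1}{2} \cdot \frac{1444}{9}\right)} = \sqrt{385214 + \left(- \frac{3}{2} + \frac{722}{9}\right)} = \sqrt{385214 + \frac{1417}{18}} = \sqrt{\frac{6935269}{18}} = \frac{\sqrt{13870538}}{6}$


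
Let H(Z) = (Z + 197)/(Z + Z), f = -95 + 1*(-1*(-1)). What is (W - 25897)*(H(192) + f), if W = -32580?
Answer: 2088038239/384 ≈ 5.4376e+6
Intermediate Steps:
f = -94 (f = -95 + 1*1 = -95 + 1 = -94)
H(Z) = (197 + Z)/(2*Z) (H(Z) = (197 + Z)/((2*Z)) = (197 + Z)*(1/(2*Z)) = (197 + Z)/(2*Z))
(W - 25897)*(H(192) + f) = (-32580 - 25897)*((1/2)*(197 + 192)/192 - 94) = -58477*((1/2)*(1/192)*389 - 94) = -58477*(389/384 - 94) = -58477*(-35707/384) = 2088038239/384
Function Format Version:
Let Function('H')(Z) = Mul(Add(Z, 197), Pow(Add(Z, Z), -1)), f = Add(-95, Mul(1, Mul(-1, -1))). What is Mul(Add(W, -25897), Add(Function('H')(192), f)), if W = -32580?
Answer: Rational(2088038239, 384) ≈ 5.4376e+6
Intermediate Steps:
f = -94 (f = Add(-95, Mul(1, 1)) = Add(-95, 1) = -94)
Function('H')(Z) = Mul(Rational(1, 2), Pow(Z, -1), Add(197, Z)) (Function('H')(Z) = Mul(Add(197, Z), Pow(Mul(2, Z), -1)) = Mul(Add(197, Z), Mul(Rational(1, 2), Pow(Z, -1))) = Mul(Rational(1, 2), Pow(Z, -1), Add(197, Z)))
Mul(Add(W, -25897), Add(Function('H')(192), f)) = Mul(Add(-32580, -25897), Add(Mul(Rational(1, 2), Pow(192, -1), Add(197, 192)), -94)) = Mul(-58477, Add(Mul(Rational(1, 2), Rational(1, 192), 389), -94)) = Mul(-58477, Add(Rational(389, 384), -94)) = Mul(-58477, Rational(-35707, 384)) = Rational(2088038239, 384)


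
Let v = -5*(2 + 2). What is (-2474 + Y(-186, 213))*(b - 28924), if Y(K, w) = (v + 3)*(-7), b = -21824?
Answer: 119511540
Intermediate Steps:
v = -20 (v = -5*4 = -20)
Y(K, w) = 119 (Y(K, w) = (-20 + 3)*(-7) = -17*(-7) = 119)
(-2474 + Y(-186, 213))*(b - 28924) = (-2474 + 119)*(-21824 - 28924) = -2355*(-50748) = 119511540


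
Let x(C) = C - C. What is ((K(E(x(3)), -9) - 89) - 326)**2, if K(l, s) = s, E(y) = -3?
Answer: 179776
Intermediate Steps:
x(C) = 0
((K(E(x(3)), -9) - 89) - 326)**2 = ((-9 - 89) - 326)**2 = (-98 - 326)**2 = (-424)**2 = 179776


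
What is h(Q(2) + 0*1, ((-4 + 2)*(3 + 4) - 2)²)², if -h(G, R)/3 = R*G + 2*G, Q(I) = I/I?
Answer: 599076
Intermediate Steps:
Q(I) = 1
h(G, R) = -6*G - 3*G*R (h(G, R) = -3*(R*G + 2*G) = -3*(G*R + 2*G) = -3*(2*G + G*R) = -6*G - 3*G*R)
h(Q(2) + 0*1, ((-4 + 2)*(3 + 4) - 2)²)² = (-3*(1 + 0*1)*(2 + ((-4 + 2)*(3 + 4) - 2)²))² = (-3*(1 + 0)*(2 + (-2*7 - 2)²))² = (-3*1*(2 + (-14 - 2)²))² = (-3*1*(2 + (-16)²))² = (-3*1*(2 + 256))² = (-3*1*258)² = (-774)² = 599076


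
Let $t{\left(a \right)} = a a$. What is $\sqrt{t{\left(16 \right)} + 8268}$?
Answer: $2 \sqrt{2131} \approx 92.326$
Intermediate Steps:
$t{\left(a \right)} = a^{2}$
$\sqrt{t{\left(16 \right)} + 8268} = \sqrt{16^{2} + 8268} = \sqrt{256 + 8268} = \sqrt{8524} = 2 \sqrt{2131}$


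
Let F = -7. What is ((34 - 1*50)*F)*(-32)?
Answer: -3584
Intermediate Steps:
((34 - 1*50)*F)*(-32) = ((34 - 1*50)*(-7))*(-32) = ((34 - 50)*(-7))*(-32) = -16*(-7)*(-32) = 112*(-32) = -3584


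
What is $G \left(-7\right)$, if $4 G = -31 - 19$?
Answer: $\frac{175}{2} \approx 87.5$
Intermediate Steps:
$G = - \frac{25}{2}$ ($G = \frac{-31 - 19}{4} = \frac{1}{4} \left(-50\right) = - \frac{25}{2} \approx -12.5$)
$G \left(-7\right) = \left(- \frac{25}{2}\right) \left(-7\right) = \frac{175}{2}$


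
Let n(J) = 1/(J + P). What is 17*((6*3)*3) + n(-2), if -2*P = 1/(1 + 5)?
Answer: 22938/25 ≈ 917.52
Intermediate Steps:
P = -1/12 (P = -1/(2*(1 + 5)) = -1/2/6 = -1/2*1/6 = -1/12 ≈ -0.083333)
n(J) = 1/(-1/12 + J) (n(J) = 1/(J - 1/12) = 1/(-1/12 + J))
17*((6*3)*3) + n(-2) = 17*((6*3)*3) + 12/(-1 + 12*(-2)) = 17*(18*3) + 12/(-1 - 24) = 17*54 + 12/(-25) = 918 + 12*(-1/25) = 918 - 12/25 = 22938/25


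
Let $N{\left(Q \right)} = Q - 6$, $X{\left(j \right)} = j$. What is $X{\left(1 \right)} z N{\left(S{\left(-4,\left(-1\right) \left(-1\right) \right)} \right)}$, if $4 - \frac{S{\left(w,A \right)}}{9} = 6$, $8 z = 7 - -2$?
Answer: $-27$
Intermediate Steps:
$z = \frac{9}{8}$ ($z = \frac{7 - -2}{8} = \frac{7 + 2}{8} = \frac{1}{8} \cdot 9 = \frac{9}{8} \approx 1.125$)
$S{\left(w,A \right)} = -18$ ($S{\left(w,A \right)} = 36 - 54 = -18$)
$N{\left(Q \right)} = -6 + Q$
$X{\left(1 \right)} z N{\left(S{\left(-4,\left(-1\right) \left(-1\right) \right)} \right)} = 1 \cdot \frac{9}{8} \left(-6 - 18\right) = \frac{9}{8} \left(-24\right) = -27$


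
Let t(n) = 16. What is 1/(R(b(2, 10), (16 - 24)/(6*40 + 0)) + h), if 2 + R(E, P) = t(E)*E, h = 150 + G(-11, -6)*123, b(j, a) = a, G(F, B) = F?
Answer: -1/1045 ≈ -0.00095694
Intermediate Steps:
h = -1203 (h = 150 - 11*123 = 150 - 1353 = -1203)
R(E, P) = -2 + 16*E
1/(R(b(2, 10), (16 - 24)/(6*40 + 0)) + h) = 1/((-2 + 16*10) - 1203) = 1/((-2 + 160) - 1203) = 1/(158 - 1203) = 1/(-1045) = -1/1045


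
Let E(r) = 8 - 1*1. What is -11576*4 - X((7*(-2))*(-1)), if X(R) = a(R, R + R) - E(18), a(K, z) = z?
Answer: -46325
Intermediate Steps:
E(r) = 7 (E(r) = 8 - 1 = 7)
X(R) = -7 + 2*R (X(R) = (R + R) - 1*7 = 2*R - 7 = -7 + 2*R)
-11576*4 - X((7*(-2))*(-1)) = -11576*4 - (-7 + 2*((7*(-2))*(-1))) = -46304 - (-7 + 2*(-14*(-1))) = -46304 - (-7 + 2*14) = -46304 - (-7 + 28) = -46304 - 1*21 = -46304 - 21 = -46325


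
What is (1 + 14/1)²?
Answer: 225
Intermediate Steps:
(1 + 14/1)² = (1 + 14*1)² = (1 + 14)² = 15² = 225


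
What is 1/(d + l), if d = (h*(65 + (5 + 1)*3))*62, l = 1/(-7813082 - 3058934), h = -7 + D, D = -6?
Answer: -10872016/727316126369 ≈ -1.4948e-5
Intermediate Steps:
h = -13 (h = -7 - 6 = -13)
l = -1/10872016 (l = 1/(-10872016) = -1/10872016 ≈ -9.1979e-8)
d = -66898 (d = -13*(65 + (5 + 1)*3)*62 = -13*(65 + 6*3)*62 = -13*(65 + 18)*62 = -13*83*62 = -1079*62 = -66898)
1/(d + l) = 1/(-66898 - 1/10872016) = 1/(-727316126369/10872016) = -10872016/727316126369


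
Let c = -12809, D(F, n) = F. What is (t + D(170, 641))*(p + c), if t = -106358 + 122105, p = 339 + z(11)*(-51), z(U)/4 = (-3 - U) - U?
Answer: -117308290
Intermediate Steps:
z(U) = -12 - 8*U (z(U) = 4*((-3 - U) - U) = 4*(-3 - 2*U) = -12 - 8*U)
p = 5439 (p = 339 + (-12 - 8*11)*(-51) = 339 + (-12 - 88)*(-51) = 339 - 100*(-51) = 339 + 5100 = 5439)
t = 15747
(t + D(170, 641))*(p + c) = (15747 + 170)*(5439 - 12809) = 15917*(-7370) = -117308290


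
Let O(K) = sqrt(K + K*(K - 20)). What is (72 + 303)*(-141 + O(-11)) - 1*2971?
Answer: -55846 + 375*sqrt(330) ≈ -49034.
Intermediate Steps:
O(K) = sqrt(K + K*(-20 + K))
(72 + 303)*(-141 + O(-11)) - 1*2971 = (72 + 303)*(-141 + sqrt(-11*(-19 - 11))) - 1*2971 = 375*(-141 + sqrt(-11*(-30))) - 2971 = 375*(-141 + sqrt(330)) - 2971 = (-52875 + 375*sqrt(330)) - 2971 = -55846 + 375*sqrt(330)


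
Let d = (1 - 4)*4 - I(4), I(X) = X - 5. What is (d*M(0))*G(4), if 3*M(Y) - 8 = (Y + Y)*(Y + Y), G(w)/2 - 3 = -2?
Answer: -176/3 ≈ -58.667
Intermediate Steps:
G(w) = 2 (G(w) = 6 + 2*(-2) = 6 - 4 = 2)
I(X) = -5 + X
M(Y) = 8/3 + 4*Y²/3 (M(Y) = 8/3 + ((Y + Y)*(Y + Y))/3 = 8/3 + ((2*Y)*(2*Y))/3 = 8/3 + (4*Y²)/3 = 8/3 + 4*Y²/3)
d = -11 (d = (1 - 4)*4 - (-5 + 4) = -3*4 - 1*(-1) = -12 + 1 = -11)
(d*M(0))*G(4) = -11*(8/3 + (4/3)*0²)*2 = -11*(8/3 + (4/3)*0)*2 = -11*(8/3 + 0)*2 = -11*8/3*2 = -88/3*2 = -176/3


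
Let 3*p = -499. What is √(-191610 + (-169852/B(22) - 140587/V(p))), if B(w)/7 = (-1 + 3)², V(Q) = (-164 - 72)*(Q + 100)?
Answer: I*√5341217159129593/164374 ≈ 444.62*I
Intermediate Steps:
p = -499/3 (p = (⅓)*(-499) = -499/3 ≈ -166.33)
V(Q) = -23600 - 236*Q (V(Q) = -236*(100 + Q) = -23600 - 236*Q)
B(w) = 28 (B(w) = 7*(-1 + 3)² = 7*2² = 7*4 = 28)
√(-191610 + (-169852/B(22) - 140587/V(p))) = √(-191610 + (-169852/28 - 140587/(-23600 - 236*(-499/3)))) = √(-191610 + (-169852*1/28 - 140587/(-23600 + 117764/3))) = √(-191610 + (-42463/7 - 140587/46964/3)) = √(-191610 + (-42463/7 - 140587*3/46964)) = √(-191610 + (-42463/7 - 421761/46964)) = √(-191610 - 1997184659/328748) = √(-64988588939/328748) = I*√5341217159129593/164374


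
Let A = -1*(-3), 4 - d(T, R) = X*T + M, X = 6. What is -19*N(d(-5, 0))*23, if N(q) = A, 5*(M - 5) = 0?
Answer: -1311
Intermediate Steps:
M = 5 (M = 5 + (1/5)*0 = 5 + 0 = 5)
d(T, R) = -1 - 6*T (d(T, R) = 4 - (6*T + 5) = 4 - (5 + 6*T) = 4 + (-5 - 6*T) = -1 - 6*T)
A = 3
N(q) = 3
-19*N(d(-5, 0))*23 = -19*3*23 = -57*23 = -1311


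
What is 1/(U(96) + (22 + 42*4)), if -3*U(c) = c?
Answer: 1/158 ≈ 0.0063291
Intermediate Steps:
U(c) = -c/3
1/(U(96) + (22 + 42*4)) = 1/(-1/3*96 + (22 + 42*4)) = 1/(-32 + (22 + 168)) = 1/(-32 + 190) = 1/158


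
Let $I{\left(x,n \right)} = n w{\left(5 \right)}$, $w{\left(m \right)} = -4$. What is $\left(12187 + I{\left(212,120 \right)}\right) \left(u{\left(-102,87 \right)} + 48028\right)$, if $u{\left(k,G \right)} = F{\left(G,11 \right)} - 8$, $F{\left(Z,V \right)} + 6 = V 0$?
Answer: $562099898$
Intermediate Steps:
$F{\left(Z,V \right)} = -6$ ($F{\left(Z,V \right)} = -6 + V 0 = -6 + 0 = -6$)
$u{\left(k,G \right)} = -14$ ($u{\left(k,G \right)} = -6 - 8 = -14$)
$I{\left(x,n \right)} = - 4 n$ ($I{\left(x,n \right)} = n \left(-4\right) = - 4 n$)
$\left(12187 + I{\left(212,120 \right)}\right) \left(u{\left(-102,87 \right)} + 48028\right) = \left(12187 - 480\right) \left(-14 + 48028\right) = \left(12187 - 480\right) 48014 = 11707 \cdot 48014 = 562099898$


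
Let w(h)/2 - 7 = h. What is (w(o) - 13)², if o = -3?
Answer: 25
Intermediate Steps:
w(h) = 14 + 2*h
(w(o) - 13)² = ((14 + 2*(-3)) - 13)² = ((14 - 6) - 13)² = (8 - 13)² = (-5)² = 25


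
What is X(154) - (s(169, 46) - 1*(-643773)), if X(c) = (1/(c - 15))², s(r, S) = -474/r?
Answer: -2102069986154/3265249 ≈ -6.4377e+5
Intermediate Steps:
X(c) = (-15 + c)⁻² (X(c) = (1/(-15 + c))² = (-15 + c)⁻²)
X(154) - (s(169, 46) - 1*(-643773)) = (-15 + 154)⁻² - (-474/169 - 1*(-643773)) = 139⁻² - (-474*1/169 + 643773) = 1/19321 - (-474/169 + 643773) = 1/19321 - 1*108797163/169 = 1/19321 - 108797163/169 = -2102069986154/3265249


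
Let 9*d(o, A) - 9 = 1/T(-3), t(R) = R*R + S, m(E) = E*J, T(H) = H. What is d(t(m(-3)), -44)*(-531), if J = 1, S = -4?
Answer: -1534/3 ≈ -511.33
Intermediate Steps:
m(E) = E (m(E) = E*1 = E)
t(R) = -4 + R**2 (t(R) = R*R - 4 = R**2 - 4 = -4 + R**2)
d(o, A) = 26/27 (d(o, A) = 1 + (1/9)/(-3) = 1 + (1/9)*(-1/3) = 1 - 1/27 = 26/27)
d(t(m(-3)), -44)*(-531) = (26/27)*(-531) = -1534/3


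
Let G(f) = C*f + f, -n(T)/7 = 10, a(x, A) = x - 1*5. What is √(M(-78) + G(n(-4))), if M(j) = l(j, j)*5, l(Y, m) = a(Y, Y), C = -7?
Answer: √5 ≈ 2.2361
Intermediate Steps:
a(x, A) = -5 + x (a(x, A) = x - 5 = -5 + x)
n(T) = -70 (n(T) = -7*10 = -70)
l(Y, m) = -5 + Y
G(f) = -6*f (G(f) = -7*f + f = -6*f)
M(j) = -25 + 5*j (M(j) = (-5 + j)*5 = -25 + 5*j)
√(M(-78) + G(n(-4))) = √((-25 + 5*(-78)) - 6*(-70)) = √((-25 - 390) + 420) = √(-415 + 420) = √5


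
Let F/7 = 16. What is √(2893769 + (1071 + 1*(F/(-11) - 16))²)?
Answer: √482235098/11 ≈ 1996.3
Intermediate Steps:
F = 112 (F = 7*16 = 112)
√(2893769 + (1071 + 1*(F/(-11) - 16))²) = √(2893769 + (1071 + 1*(112/(-11) - 16))²) = √(2893769 + (1071 + 1*(112*(-1/11) - 16))²) = √(2893769 + (1071 + 1*(-112/11 - 16))²) = √(2893769 + (1071 + 1*(-288/11))²) = √(2893769 + (1071 - 288/11)²) = √(2893769 + (11493/11)²) = √(2893769 + 132089049/121) = √(482235098/121) = √482235098/11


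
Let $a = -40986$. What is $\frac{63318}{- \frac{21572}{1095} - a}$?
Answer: $\frac{34666605}{22429049} \approx 1.5456$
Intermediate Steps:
$\frac{63318}{- \frac{21572}{1095} - a} = \frac{63318}{- \frac{21572}{1095} - -40986} = \frac{63318}{\left(-21572\right) \frac{1}{1095} + 40986} = \frac{63318}{- \frac{21572}{1095} + 40986} = \frac{63318}{\frac{44858098}{1095}} = 63318 \cdot \frac{1095}{44858098} = \frac{34666605}{22429049}$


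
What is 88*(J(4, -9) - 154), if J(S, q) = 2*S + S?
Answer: -12496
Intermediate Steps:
J(S, q) = 3*S
88*(J(4, -9) - 154) = 88*(3*4 - 154) = 88*(12 - 154) = 88*(-142) = -12496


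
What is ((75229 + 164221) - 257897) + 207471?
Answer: 189024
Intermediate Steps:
((75229 + 164221) - 257897) + 207471 = (239450 - 257897) + 207471 = -18447 + 207471 = 189024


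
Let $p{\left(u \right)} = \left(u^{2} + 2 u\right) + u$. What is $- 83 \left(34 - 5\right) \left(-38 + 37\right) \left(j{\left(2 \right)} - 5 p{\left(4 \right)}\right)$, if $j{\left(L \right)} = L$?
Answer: $-332166$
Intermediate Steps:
$p{\left(u \right)} = u^{2} + 3 u$
$- 83 \left(34 - 5\right) \left(-38 + 37\right) \left(j{\left(2 \right)} - 5 p{\left(4 \right)}\right) = - 83 \left(34 - 5\right) \left(-38 + 37\right) \left(2 - 5 \cdot 4 \left(3 + 4\right)\right) = - 83 \cdot 29 \left(-1\right) \left(2 - 5 \cdot 4 \cdot 7\right) = \left(-83\right) \left(-29\right) \left(2 - 140\right) = 2407 \left(2 - 140\right) = 2407 \left(-138\right) = -332166$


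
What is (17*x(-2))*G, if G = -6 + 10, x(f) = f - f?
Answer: 0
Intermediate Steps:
x(f) = 0
G = 4
(17*x(-2))*G = (17*0)*4 = 0*4 = 0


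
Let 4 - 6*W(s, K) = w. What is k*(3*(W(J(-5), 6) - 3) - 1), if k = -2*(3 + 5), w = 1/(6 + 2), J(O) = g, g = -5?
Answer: 129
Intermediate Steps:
J(O) = -5
w = ⅛ (w = 1/8 = ⅛ ≈ 0.12500)
W(s, K) = 31/48 (W(s, K) = ⅔ - ⅙*⅛ = ⅔ - 1/48 = 31/48)
k = -16 ≈ -16.000
k*(3*(W(J(-5), 6) - 3) - 1) = -16*(3*(31/48 - 3) - 1) = -16*(3*(-113/48) - 1) = -16*(-113/16 - 1) = -16*(-129/16) = 129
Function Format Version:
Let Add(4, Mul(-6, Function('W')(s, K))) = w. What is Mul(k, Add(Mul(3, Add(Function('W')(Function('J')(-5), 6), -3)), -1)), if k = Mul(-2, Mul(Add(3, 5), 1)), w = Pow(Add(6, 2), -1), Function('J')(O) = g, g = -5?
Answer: 129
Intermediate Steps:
Function('J')(O) = -5
w = Rational(1, 8) (w = Pow(8, -1) = Rational(1, 8) ≈ 0.12500)
Function('W')(s, K) = Rational(31, 48) (Function('W')(s, K) = Add(Rational(2, 3), Mul(Rational(-1, 6), Rational(1, 8))) = Add(Rational(2, 3), Rational(-1, 48)) = Rational(31, 48))
k = -16 (k = Mul(-2, Mul(8, 1)) = Mul(-2, 8) = -16)
Mul(k, Add(Mul(3, Add(Function('W')(Function('J')(-5), 6), -3)), -1)) = Mul(-16, Add(Mul(3, Add(Rational(31, 48), -3)), -1)) = Mul(-16, Add(Mul(3, Rational(-113, 48)), -1)) = Mul(-16, Add(Rational(-113, 16), -1)) = Mul(-16, Rational(-129, 16)) = 129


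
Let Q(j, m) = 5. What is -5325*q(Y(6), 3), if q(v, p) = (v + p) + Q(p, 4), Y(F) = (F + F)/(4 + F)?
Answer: -48990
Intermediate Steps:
Y(F) = 2*F/(4 + F) (Y(F) = (2*F)/(4 + F) = 2*F/(4 + F))
q(v, p) = 5 + p + v (q(v, p) = (v + p) + 5 = (p + v) + 5 = 5 + p + v)
-5325*q(Y(6), 3) = -5325*(5 + 3 + 2*6/(4 + 6)) = -5325*(5 + 3 + 2*6/10) = -5325*(5 + 3 + 2*6*(⅒)) = -5325*(5 + 3 + 6/5) = -5325*46/5 = -48990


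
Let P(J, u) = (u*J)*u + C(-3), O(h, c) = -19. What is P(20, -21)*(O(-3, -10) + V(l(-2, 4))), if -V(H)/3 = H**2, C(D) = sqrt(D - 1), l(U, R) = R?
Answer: -590940 - 134*I ≈ -5.9094e+5 - 134.0*I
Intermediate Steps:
C(D) = sqrt(-1 + D)
P(J, u) = 2*I + J*u**2 (P(J, u) = (u*J)*u + sqrt(-1 - 3) = (J*u)*u + sqrt(-4) = J*u**2 + 2*I = 2*I + J*u**2)
V(H) = -3*H**2
P(20, -21)*(O(-3, -10) + V(l(-2, 4))) = (2*I + 20*(-21)**2)*(-19 - 3*4**2) = (2*I + 20*441)*(-19 - 3*16) = (2*I + 8820)*(-19 - 48) = (8820 + 2*I)*(-67) = -590940 - 134*I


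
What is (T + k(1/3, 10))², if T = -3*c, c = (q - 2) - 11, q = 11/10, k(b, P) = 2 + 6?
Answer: 190969/100 ≈ 1909.7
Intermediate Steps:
k(b, P) = 8
q = 11/10 (q = 11*(⅒) = 11/10 ≈ 1.1000)
c = -119/10 (c = (11/10 - 2) - 11 = -9/10 - 11 = -119/10 ≈ -11.900)
T = 357/10 (T = -3*(-119/10) = 357/10 ≈ 35.700)
(T + k(1/3, 10))² = (357/10 + 8)² = (437/10)² = 190969/100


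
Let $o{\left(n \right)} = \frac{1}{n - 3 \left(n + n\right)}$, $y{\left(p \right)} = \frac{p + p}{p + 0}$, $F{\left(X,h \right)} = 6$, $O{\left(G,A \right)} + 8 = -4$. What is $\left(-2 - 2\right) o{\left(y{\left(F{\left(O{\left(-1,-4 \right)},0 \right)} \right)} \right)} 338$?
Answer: $\frac{676}{5} \approx 135.2$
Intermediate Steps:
$O{\left(G,A \right)} = -12$ ($O{\left(G,A \right)} = -8 - 4 = -12$)
$y{\left(p \right)} = 2$ ($y{\left(p \right)} = \frac{2 p}{p} = 2$)
$o{\left(n \right)} = - \frac{1}{5 n}$ ($o{\left(n \right)} = \frac{1}{n - 3 \cdot 2 n} = \frac{1}{n - 6 n} = \frac{1}{\left(-5\right) n} = - \frac{1}{5 n}$)
$\left(-2 - 2\right) o{\left(y{\left(F{\left(O{\left(-1,-4 \right)},0 \right)} \right)} \right)} 338 = \left(-2 - 2\right) \left(- \frac{1}{5 \cdot 2}\right) 338 = - 4 \left(\left(- \frac{1}{5}\right) \frac{1}{2}\right) 338 = \left(-4\right) \left(- \frac{1}{10}\right) 338 = \frac{2}{5} \cdot 338 = \frac{676}{5}$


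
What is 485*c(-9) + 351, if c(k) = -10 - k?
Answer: -134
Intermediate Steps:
485*c(-9) + 351 = 485*(-10 - 1*(-9)) + 351 = 485*(-10 + 9) + 351 = 485*(-1) + 351 = -485 + 351 = -134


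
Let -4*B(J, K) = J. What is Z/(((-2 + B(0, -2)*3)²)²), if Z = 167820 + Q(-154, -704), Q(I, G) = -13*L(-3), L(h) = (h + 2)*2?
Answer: 83923/8 ≈ 10490.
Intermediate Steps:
L(h) = 4 + 2*h (L(h) = (2 + h)*2 = 4 + 2*h)
Q(I, G) = 26 (Q(I, G) = -13*(4 + 2*(-3)) = -13*(4 - 6) = -13*(-2) = 26)
B(J, K) = -J/4
Z = 167846 (Z = 167820 + 26 = 167846)
Z/(((-2 + B(0, -2)*3)²)²) = 167846/(((-2 - ¼*0*3)²)²) = 167846/(((-2 + 0*3)²)²) = 167846/(((-2 + 0)²)²) = 167846/(((-2)²)²) = 167846/(4²) = 167846/16 = 167846*(1/16) = 83923/8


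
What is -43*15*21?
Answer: -13545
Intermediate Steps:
-43*15*21 = -645*21 = -13545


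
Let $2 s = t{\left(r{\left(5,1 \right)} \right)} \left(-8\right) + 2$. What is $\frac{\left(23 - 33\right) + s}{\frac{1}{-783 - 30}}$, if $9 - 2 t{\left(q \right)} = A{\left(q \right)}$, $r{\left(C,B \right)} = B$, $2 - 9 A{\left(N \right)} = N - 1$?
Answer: $\frac{64769}{3} \approx 21590.0$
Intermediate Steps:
$A{\left(N \right)} = \frac{1}{3} - \frac{N}{9}$ ($A{\left(N \right)} = \frac{2}{9} - \frac{N - 1}{9} = \frac{2}{9} - \frac{-1 + N}{9} = \frac{2}{9} - \left(- \frac{1}{9} + \frac{N}{9}\right) = \frac{1}{3} - \frac{N}{9}$)
$t{\left(q \right)} = \frac{13}{3} + \frac{q}{18}$ ($t{\left(q \right)} = \frac{9}{2} - \frac{\frac{1}{3} - \frac{q}{9}}{2} = \frac{9}{2} + \left(- \frac{1}{6} + \frac{q}{18}\right) = \frac{13}{3} + \frac{q}{18}$)
$s = - \frac{149}{9}$ ($s = \frac{\left(\frac{13}{3} + \frac{1}{18} \cdot 1\right) \left(-8\right) + 2}{2} = \frac{\left(\frac{13}{3} + \frac{1}{18}\right) \left(-8\right) + 2}{2} = \frac{\frac{79}{18} \left(-8\right) + 2}{2} = \frac{- \frac{316}{9} + 2}{2} = \frac{1}{2} \left(- \frac{298}{9}\right) = - \frac{149}{9} \approx -16.556$)
$\frac{\left(23 - 33\right) + s}{\frac{1}{-783 - 30}} = \frac{\left(23 - 33\right) - \frac{149}{9}}{\frac{1}{-783 - 30}} = \frac{-10 - \frac{149}{9}}{\frac{1}{-813}} = - \frac{239}{9 \left(- \frac{1}{813}\right)} = \left(- \frac{239}{9}\right) \left(-813\right) = \frac{64769}{3}$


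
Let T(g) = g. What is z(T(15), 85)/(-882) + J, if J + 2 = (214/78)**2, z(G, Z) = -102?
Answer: 420562/74529 ≈ 5.6429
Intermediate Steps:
J = 8407/1521 (J = -2 + (214/78)**2 = -2 + (214*(1/78))**2 = -2 + (107/39)**2 = -2 + 11449/1521 = 8407/1521 ≈ 5.5273)
z(T(15), 85)/(-882) + J = -102/(-882) + 8407/1521 = -102*(-1/882) + 8407/1521 = 17/147 + 8407/1521 = 420562/74529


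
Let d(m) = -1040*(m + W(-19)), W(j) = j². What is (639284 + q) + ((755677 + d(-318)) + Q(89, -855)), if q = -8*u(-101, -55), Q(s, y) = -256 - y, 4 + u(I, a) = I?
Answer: 1351680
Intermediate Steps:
u(I, a) = -4 + I
d(m) = -375440 - 1040*m (d(m) = -1040*(m + (-19)²) = -1040*(m + 361) = -1040*(361 + m) = -375440 - 1040*m)
q = 840 (q = -8*(-4 - 101) = -8*(-105) = 840)
(639284 + q) + ((755677 + d(-318)) + Q(89, -855)) = (639284 + 840) + ((755677 + (-375440 - 1040*(-318))) + (-256 - 1*(-855))) = 640124 + ((755677 + (-375440 + 330720)) + (-256 + 855)) = 640124 + ((755677 - 44720) + 599) = 640124 + (710957 + 599) = 640124 + 711556 = 1351680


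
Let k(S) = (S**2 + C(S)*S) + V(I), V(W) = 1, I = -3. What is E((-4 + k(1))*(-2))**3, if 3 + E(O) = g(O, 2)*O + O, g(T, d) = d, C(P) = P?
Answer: 27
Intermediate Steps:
k(S) = 1 + 2*S**2 (k(S) = (S**2 + S*S) + 1 = (S**2 + S**2) + 1 = 2*S**2 + 1 = 1 + 2*S**2)
E(O) = -3 + 3*O (E(O) = -3 + (2*O + O) = -3 + 3*O)
E((-4 + k(1))*(-2))**3 = (-3 + 3*((-4 + (1 + 2*1**2))*(-2)))**3 = (-3 + 3*((-4 + (1 + 2*1))*(-2)))**3 = (-3 + 3*((-4 + (1 + 2))*(-2)))**3 = (-3 + 3*((-4 + 3)*(-2)))**3 = (-3 + 3*(-1*(-2)))**3 = (-3 + 3*2)**3 = (-3 + 6)**3 = 3**3 = 27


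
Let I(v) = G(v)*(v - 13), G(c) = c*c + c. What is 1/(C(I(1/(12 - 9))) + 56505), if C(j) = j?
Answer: 27/1525483 ≈ 1.7699e-5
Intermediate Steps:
G(c) = c + c² (G(c) = c² + c = c + c²)
I(v) = v*(1 + v)*(-13 + v) (I(v) = (v*(1 + v))*(v - 13) = (v*(1 + v))*(-13 + v) = v*(1 + v)*(-13 + v))
1/(C(I(1/(12 - 9))) + 56505) = 1/((1 + 1/(12 - 9))*(-13 + 1/(12 - 9))/(12 - 9) + 56505) = 1/((1 + 1/3)*(-13 + 1/3)/3 + 56505) = 1/((1 + ⅓)*(-13 + ⅓)/3 + 56505) = 1/((⅓)*(4/3)*(-38/3) + 56505) = 1/(-152/27 + 56505) = 1/(1525483/27) = 27/1525483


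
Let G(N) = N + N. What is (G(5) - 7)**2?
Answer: 9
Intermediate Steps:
G(N) = 2*N
(G(5) - 7)**2 = (2*5 - 7)**2 = (10 - 7)**2 = 3**2 = 9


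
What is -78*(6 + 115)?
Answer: -9438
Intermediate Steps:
-78*(6 + 115) = -78*121 = -9438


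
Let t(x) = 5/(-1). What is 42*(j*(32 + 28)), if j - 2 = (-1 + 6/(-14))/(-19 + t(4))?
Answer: 5190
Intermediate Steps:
t(x) = -5 (t(x) = 5*(-1) = -5)
j = 173/84 (j = 2 + (-1 + 6/(-14))/(-19 - 5) = 2 + (-1 + 6*(-1/14))/(-24) = 2 + (-1 - 3/7)*(-1/24) = 2 - 10/7*(-1/24) = 2 + 5/84 = 173/84 ≈ 2.0595)
42*(j*(32 + 28)) = 42*(173*(32 + 28)/84) = 42*((173/84)*60) = 42*(865/7) = 5190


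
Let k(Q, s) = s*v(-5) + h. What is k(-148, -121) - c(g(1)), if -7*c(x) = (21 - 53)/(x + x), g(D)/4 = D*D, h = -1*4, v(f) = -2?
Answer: 1662/7 ≈ 237.43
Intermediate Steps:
h = -4
g(D) = 4*D² (g(D) = 4*(D*D) = 4*D²)
c(x) = 16/(7*x) (c(x) = -(21 - 53)/(7*(x + x)) = -(-32)/(7*(2*x)) = -(-32)*1/(2*x)/7 = -(-16)/(7*x) = 16/(7*x))
k(Q, s) = -4 - 2*s (k(Q, s) = s*(-2) - 4 = -2*s - 4 = -4 - 2*s)
k(-148, -121) - c(g(1)) = (-4 - 2*(-121)) - 16/(7*(4*1²)) = (-4 + 242) - 16/(7*(4*1)) = 238 - 16/(7*4) = 238 - 1*4/7 = 238 - 4/7 = 1662/7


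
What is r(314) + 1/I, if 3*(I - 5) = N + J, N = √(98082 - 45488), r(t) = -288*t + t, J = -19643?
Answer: -5785662573684/64200965 - √52594/128401930 ≈ -90118.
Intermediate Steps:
r(t) = -287*t
N = √52594 ≈ 229.33
I = -19628/3 + √52594/3 (I = 5 + (√52594 - 19643)/3 = 5 + (-19643 + √52594)/3 = 5 + (-19643/3 + √52594/3) = -19628/3 + √52594/3 ≈ -6466.2)
r(314) + 1/I = -287*314 + 1/(-19628/3 + √52594/3) = -90118 + 1/(-19628/3 + √52594/3)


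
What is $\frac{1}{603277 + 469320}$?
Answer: $\frac{1}{1072597} \approx 9.3232 \cdot 10^{-7}$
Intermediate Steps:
$\frac{1}{603277 + 469320} = \frac{1}{1072597}$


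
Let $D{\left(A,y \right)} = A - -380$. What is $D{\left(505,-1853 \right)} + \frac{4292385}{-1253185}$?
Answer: $\frac{220955268}{250637} \approx 881.58$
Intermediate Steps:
$D{\left(A,y \right)} = 380 + A$ ($D{\left(A,y \right)} = A + 380 = 380 + A$)
$D{\left(505,-1853 \right)} + \frac{4292385}{-1253185} = \left(380 + 505\right) + \frac{4292385}{-1253185} = 885 + 4292385 \left(- \frac{1}{1253185}\right) = 885 - \frac{858477}{250637} = \frac{220955268}{250637}$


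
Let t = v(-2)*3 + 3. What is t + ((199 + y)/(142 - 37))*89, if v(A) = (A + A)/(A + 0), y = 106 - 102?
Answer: 2716/15 ≈ 181.07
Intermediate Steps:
y = 4
v(A) = 2 (v(A) = (2*A)/A = 2)
t = 9 (t = 2*3 + 3 = 6 + 3 = 9)
t + ((199 + y)/(142 - 37))*89 = 9 + ((199 + 4)/(142 - 37))*89 = 9 + (203/105)*89 = 9 + (203*(1/105))*89 = 9 + (29/15)*89 = 9 + 2581/15 = 2716/15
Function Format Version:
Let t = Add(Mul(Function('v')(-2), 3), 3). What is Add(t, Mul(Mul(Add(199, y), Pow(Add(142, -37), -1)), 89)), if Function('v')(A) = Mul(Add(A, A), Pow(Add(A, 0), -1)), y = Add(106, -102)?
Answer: Rational(2716, 15) ≈ 181.07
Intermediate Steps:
y = 4
Function('v')(A) = 2 (Function('v')(A) = Mul(Mul(2, A), Pow(A, -1)) = 2)
t = 9 (t = Add(Mul(2, 3), 3) = Add(6, 3) = 9)
Add(t, Mul(Mul(Add(199, y), Pow(Add(142, -37), -1)), 89)) = Add(9, Mul(Mul(Add(199, 4), Pow(Add(142, -37), -1)), 89)) = Add(9, Mul(Mul(203, Pow(105, -1)), 89)) = Add(9, Mul(Mul(203, Rational(1, 105)), 89)) = Add(9, Mul(Rational(29, 15), 89)) = Add(9, Rational(2581, 15)) = Rational(2716, 15)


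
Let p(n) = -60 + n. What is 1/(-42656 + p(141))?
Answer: -1/42575 ≈ -2.3488e-5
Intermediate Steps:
1/(-42656 + p(141)) = 1/(-42656 + (-60 + 141)) = 1/(-42656 + 81) = 1/(-42575) = -1/42575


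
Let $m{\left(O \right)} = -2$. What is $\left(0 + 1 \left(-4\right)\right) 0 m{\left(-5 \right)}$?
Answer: $0$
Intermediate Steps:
$\left(0 + 1 \left(-4\right)\right) 0 m{\left(-5 \right)} = \left(0 + 1 \left(-4\right)\right) 0 \left(-2\right) = \left(0 - 4\right) 0 \left(-2\right) = \left(-4\right) 0 \left(-2\right) = 0 \left(-2\right) = 0$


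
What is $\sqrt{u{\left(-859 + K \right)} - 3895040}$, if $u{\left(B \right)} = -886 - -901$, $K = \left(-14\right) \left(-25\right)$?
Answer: $5 i \sqrt{155801} \approx 1973.6 i$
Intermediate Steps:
$K = 350$
$u{\left(B \right)} = 15$ ($u{\left(B \right)} = -886 + 901 = 15$)
$\sqrt{u{\left(-859 + K \right)} - 3895040} = \sqrt{15 - 3895040} = \sqrt{-3895025} = 5 i \sqrt{155801}$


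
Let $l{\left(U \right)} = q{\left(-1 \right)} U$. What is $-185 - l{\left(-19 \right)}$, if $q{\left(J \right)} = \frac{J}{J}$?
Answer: $-166$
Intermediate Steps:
$q{\left(J \right)} = 1$
$l{\left(U \right)} = U$ ($l{\left(U \right)} = 1 U = U$)
$-185 - l{\left(-19 \right)} = -185 - -19 = -185 + 19 = -166$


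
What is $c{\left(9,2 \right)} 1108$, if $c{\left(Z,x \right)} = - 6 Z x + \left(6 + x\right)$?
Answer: $-110800$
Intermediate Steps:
$c{\left(Z,x \right)} = 6 + x - 6 Z x$ ($c{\left(Z,x \right)} = - 6 Z x + \left(6 + x\right) = 6 + x - 6 Z x$)
$c{\left(9,2 \right)} 1108 = \left(6 + 2 - 54 \cdot 2\right) 1108 = \left(6 + 2 - 108\right) 1108 = \left(-100\right) 1108 = -110800$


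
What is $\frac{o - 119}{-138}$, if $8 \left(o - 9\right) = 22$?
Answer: $\frac{143}{184} \approx 0.77717$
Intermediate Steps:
$o = \frac{47}{4}$ ($o = 9 + \frac{1}{8} \cdot 22 = 9 + \frac{11}{4} = \frac{47}{4} \approx 11.75$)
$\frac{o - 119}{-138} = \frac{\frac{47}{4} - 119}{-138} = - \frac{\frac{47}{4} - 119}{138} = \left(- \frac{1}{138}\right) \left(- \frac{429}{4}\right) = \frac{143}{184}$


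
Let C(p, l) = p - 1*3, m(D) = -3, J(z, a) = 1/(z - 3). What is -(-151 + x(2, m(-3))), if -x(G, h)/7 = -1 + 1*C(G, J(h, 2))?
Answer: 137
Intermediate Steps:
J(z, a) = 1/(-3 + z)
C(p, l) = -3 + p (C(p, l) = p - 3 = -3 + p)
x(G, h) = 28 - 7*G (x(G, h) = -7*(-1 + 1*(-3 + G)) = -7*(-1 + (-3 + G)) = -7*(-4 + G) = 28 - 7*G)
-(-151 + x(2, m(-3))) = -(-151 + (28 - 7*2)) = -(-151 + (28 - 14)) = -(-151 + 14) = -1*(-137) = 137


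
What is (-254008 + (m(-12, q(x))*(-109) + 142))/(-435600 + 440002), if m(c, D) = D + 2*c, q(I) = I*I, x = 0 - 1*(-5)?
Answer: -253975/4402 ≈ -57.695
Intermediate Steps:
x = 5 (x = 0 + 5 = 5)
q(I) = I²
(-254008 + (m(-12, q(x))*(-109) + 142))/(-435600 + 440002) = (-254008 + ((5² + 2*(-12))*(-109) + 142))/(-435600 + 440002) = (-254008 + ((25 - 24)*(-109) + 142))/4402 = (-254008 + (1*(-109) + 142))*(1/4402) = (-254008 + (-109 + 142))*(1/4402) = (-254008 + 33)*(1/4402) = -253975*1/4402 = -253975/4402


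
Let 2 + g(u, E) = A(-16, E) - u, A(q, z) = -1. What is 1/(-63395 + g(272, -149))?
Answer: -1/63670 ≈ -1.5706e-5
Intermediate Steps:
g(u, E) = -3 - u (g(u, E) = -2 + (-1 - u) = -3 - u)
1/(-63395 + g(272, -149)) = 1/(-63395 + (-3 - 1*272)) = 1/(-63395 + (-3 - 272)) = 1/(-63395 - 275) = 1/(-63670) = -1/63670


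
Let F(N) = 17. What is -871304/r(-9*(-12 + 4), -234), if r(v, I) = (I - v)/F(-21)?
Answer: 435652/9 ≈ 48406.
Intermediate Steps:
r(v, I) = -v/17 + I/17 (r(v, I) = (I - v)/17 = (I - v)*(1/17) = -v/17 + I/17)
-871304/r(-9*(-12 + 4), -234) = -871304/(-(-9)*(-12 + 4)/17 + (1/17)*(-234)) = -871304/(-(-9)*(-8)/17 - 234/17) = -871304/(-1/17*72 - 234/17) = -871304/(-72/17 - 234/17) = -871304/(-18) = -871304*(-1/18) = 435652/9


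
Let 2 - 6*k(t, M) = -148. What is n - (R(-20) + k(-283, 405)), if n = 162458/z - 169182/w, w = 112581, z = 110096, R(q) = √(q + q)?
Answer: -351705807/14052968 - 2*I*√10 ≈ -25.027 - 6.3246*I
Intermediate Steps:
R(q) = √2*√q (R(q) = √(2*q) = √2*√q)
k(t, M) = 25 (k(t, M) = ⅓ - ⅙*(-148) = ⅓ + 74/3 = 25)
n = -381607/14052968 (n = 162458/110096 - 169182/112581 = 162458*(1/110096) - 169182*1/112581 = 81229/55048 - 18798/12509 = -381607/14052968 ≈ -0.027155)
n - (R(-20) + k(-283, 405)) = -381607/14052968 - (√2*√(-20) + 25) = -381607/14052968 - (√2*(2*I*√5) + 25) = -381607/14052968 - (2*I*√10 + 25) = -381607/14052968 - (25 + 2*I*√10) = -381607/14052968 + (-25 - 2*I*√10) = -351705807/14052968 - 2*I*√10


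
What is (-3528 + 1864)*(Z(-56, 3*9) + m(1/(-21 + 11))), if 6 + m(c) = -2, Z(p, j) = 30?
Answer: -36608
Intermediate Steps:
m(c) = -8 (m(c) = -6 - 2 = -8)
(-3528 + 1864)*(Z(-56, 3*9) + m(1/(-21 + 11))) = (-3528 + 1864)*(30 - 8) = -1664*22 = -36608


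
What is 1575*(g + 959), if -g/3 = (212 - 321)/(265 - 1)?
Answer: 133089075/88 ≈ 1.5124e+6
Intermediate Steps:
g = 109/88 (g = -3*(212 - 321)/(265 - 1) = -(-327)/264 = -3*(-109/264) = 109/88 ≈ 1.2386)
1575*(g + 959) = 1575*(109/88 + 959) = 1575*(84501/88) = 133089075/88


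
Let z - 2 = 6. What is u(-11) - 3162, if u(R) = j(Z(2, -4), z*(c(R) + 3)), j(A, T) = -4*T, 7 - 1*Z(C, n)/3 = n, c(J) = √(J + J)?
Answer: -3258 - 32*I*√22 ≈ -3258.0 - 150.09*I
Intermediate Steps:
c(J) = √2*√J (c(J) = √(2*J) = √2*√J)
z = 8 (z = 2 + 6 = 8)
Z(C, n) = 21 - 3*n
u(R) = -96 - 32*√2*√R (u(R) = -32*(√2*√R + 3) = -32*(3 + √2*√R) = -4*(24 + 8*√2*√R) = -96 - 32*√2*√R)
u(-11) - 3162 = (-96 - 32*√2*√(-11)) - 3162 = (-96 - 32*√2*I*√11) - 3162 = (-96 - 32*I*√22) - 3162 = -3258 - 32*I*√22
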